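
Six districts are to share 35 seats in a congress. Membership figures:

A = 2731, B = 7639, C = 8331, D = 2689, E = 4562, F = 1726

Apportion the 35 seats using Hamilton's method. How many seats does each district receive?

A: 3, B: 10, C: 11, D: 3, E: 6, F: 2

Standard divisor: 27678 ÷ 35 ≈ 790.8.
Standard quotas: A 3.4535, B 9.6598, C 10.5349, D 3.4004, E 5.7688, F 2.1826.
Lower quotas: A 3, B 9, C 10, D 3, E 5, F 2 (sum 32, leaving 3 seats).
Remainders in descending order: E 0.7688, B 0.6598, C 0.5349, A 0.4535, D 0.4004, F 0.1826.
The surplus seats go to E, B, C.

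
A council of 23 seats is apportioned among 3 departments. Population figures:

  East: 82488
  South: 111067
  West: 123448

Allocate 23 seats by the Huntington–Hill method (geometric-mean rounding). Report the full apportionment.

With divisor 13819: modified quotas East 5.969, South 8.037, West 8.933.
Geometric-mean thresholds: East √(5·6)=5.477, South √(8·9)=8.485, West √(8·9)=8.485.
Each quota rounded against its threshold gives East 6, South 8, West 9 (total 23).

East: 6, South: 8, West: 9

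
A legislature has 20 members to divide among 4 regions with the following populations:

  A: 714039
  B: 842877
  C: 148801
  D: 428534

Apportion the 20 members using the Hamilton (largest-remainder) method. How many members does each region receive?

The standard divisor is 2134251/20 ≈ 106712.55.
Standard quotas: A 6.6912, B 7.8986, C 1.3944, D 4.0158.
Lower quotas: A 6, B 7, C 1, D 4 (sum 18, leaving 2 seats).
Remainders in descending order: B 0.8986, A 0.6912, C 0.3944, D 0.0158.
The surplus seats go to B, A.

A 7; B 8; C 1; D 4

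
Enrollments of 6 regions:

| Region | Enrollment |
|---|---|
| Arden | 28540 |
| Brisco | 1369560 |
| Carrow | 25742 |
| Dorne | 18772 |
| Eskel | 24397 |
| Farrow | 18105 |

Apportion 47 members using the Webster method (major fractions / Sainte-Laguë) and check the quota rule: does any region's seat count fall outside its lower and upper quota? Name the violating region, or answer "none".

Brisco

Standard quotas: Arden 0.903, Brisco 43.343, Carrow 0.815, Dorne 0.594, Eskel 0.772, Farrow 0.573.
Webster allocation: Arden 1, Brisco 42, Carrow 1, Dorne 1, Eskel 1, Farrow 1.
Brisco has quota 43.343 (lower 43, upper 44) but receives 42 — outside the quota interval.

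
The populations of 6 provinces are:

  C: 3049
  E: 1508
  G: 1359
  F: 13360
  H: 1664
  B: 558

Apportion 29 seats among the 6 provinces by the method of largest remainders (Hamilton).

The standard divisor is 21498/29 ≈ 741.31.
Standard quotas: C 4.1130, E 2.0342, G 1.8332, F 18.0221, H 2.2447, B 0.7527.
Lower quotas: C 4, E 2, G 1, F 18, H 2, B 0 (sum 27, leaving 2 seats).
Remainders in descending order: G 0.8332, B 0.7527, H 0.2447, C 0.1130, E 0.0342, F 0.0221.
The surplus seats go to G, B.

C=4, E=2, G=2, F=18, H=2, B=1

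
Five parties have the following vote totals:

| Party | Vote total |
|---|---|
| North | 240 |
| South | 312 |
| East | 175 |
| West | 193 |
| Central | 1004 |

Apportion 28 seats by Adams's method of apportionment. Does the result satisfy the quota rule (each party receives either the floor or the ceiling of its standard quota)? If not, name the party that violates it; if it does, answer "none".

Standard quotas: North 3.493, South 4.541, East 2.547, West 2.809, Central 14.611.
Adams allocation: North 4, South 5, East 3, West 3, Central 13.
Central has quota 14.611 (lower 14, upper 15) but receives 13 — outside the quota interval.

Central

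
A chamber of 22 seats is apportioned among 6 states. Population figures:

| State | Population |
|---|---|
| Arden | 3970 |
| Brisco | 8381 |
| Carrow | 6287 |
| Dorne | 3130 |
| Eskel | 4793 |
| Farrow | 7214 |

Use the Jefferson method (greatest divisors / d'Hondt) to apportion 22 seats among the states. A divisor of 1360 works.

With modified divisor 1360: modified quotas Arden 2.919, Brisco 6.162, Carrow 4.623, Dorne 2.301, Eskel 3.524, Farrow 5.304.
Rounding down: Arden 2, Brisco 6, Carrow 4, Dorne 2, Eskel 3, Farrow 5 (total 22).

Arden 2; Brisco 6; Carrow 4; Dorne 2; Eskel 3; Farrow 5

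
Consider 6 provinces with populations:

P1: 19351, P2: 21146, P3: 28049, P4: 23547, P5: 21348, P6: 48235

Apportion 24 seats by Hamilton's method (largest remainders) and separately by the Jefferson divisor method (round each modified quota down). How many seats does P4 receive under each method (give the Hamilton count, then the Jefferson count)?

4 and 3

Hamilton: P1 3, P2 3, P3 4, P4 4, P5 3, P6 7.
Jefferson: P1 3, P2 3, P3 4, P4 3, P5 3, P6 8.
P4 gets 4 under Hamilton and 3 under Jefferson.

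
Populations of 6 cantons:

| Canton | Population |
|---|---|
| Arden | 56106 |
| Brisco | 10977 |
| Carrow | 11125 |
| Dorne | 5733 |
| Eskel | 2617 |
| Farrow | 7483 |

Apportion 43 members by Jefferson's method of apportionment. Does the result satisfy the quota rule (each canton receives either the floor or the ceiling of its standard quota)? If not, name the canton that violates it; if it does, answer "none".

Arden

Standard quotas: Arden 25.654, Brisco 5.019, Carrow 5.087, Dorne 2.621, Eskel 1.197, Farrow 3.422.
Jefferson allocation: Arden 27, Brisco 5, Carrow 5, Dorne 2, Eskel 1, Farrow 3.
Arden has quota 25.654 (lower 25, upper 26) but receives 27 — outside the quota interval.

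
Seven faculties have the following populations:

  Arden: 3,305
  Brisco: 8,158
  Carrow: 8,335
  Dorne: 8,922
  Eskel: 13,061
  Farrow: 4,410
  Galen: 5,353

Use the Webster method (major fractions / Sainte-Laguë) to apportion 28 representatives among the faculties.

Standard divisor 51544/28 ≈ 1840.857; standard quotas: Arden 1.795, Brisco 4.432, Carrow 4.528, Dorne 4.847, Eskel 7.095, Farrow 2.396, Galen 2.908.
Rounding to the nearest integer gives Arden 2, Brisco 4, Carrow 5, Dorne 5, Eskel 7, Farrow 2, Galen 3 — total 28, matching the house size, so no adjustment is needed.

Arden 2; Brisco 4; Carrow 5; Dorne 5; Eskel 7; Farrow 2; Galen 3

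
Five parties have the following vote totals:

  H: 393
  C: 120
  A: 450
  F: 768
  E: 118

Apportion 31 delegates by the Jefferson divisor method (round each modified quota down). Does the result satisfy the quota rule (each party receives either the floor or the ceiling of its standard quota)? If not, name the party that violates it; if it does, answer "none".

none

Standard quotas: H 6.589, C 2.012, A 7.545, F 12.876, E 1.978.
Jefferson allocation: H 6, C 2, A 8, F 13, E 2.
Every allocation lies between the lower and upper quota.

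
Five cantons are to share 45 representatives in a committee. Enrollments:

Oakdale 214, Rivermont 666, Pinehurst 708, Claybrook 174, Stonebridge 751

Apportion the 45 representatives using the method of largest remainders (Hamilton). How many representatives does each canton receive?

Standard divisor: 2513 ÷ 45 ≈ 55.844.
Standard quotas: Oakdale 3.832, Rivermont 11.926, Pinehurst 12.678, Claybrook 3.116, Stonebridge 13.448.
Lower quotas: Oakdale 3, Rivermont 11, Pinehurst 12, Claybrook 3, Stonebridge 13 (sum 42, leaving 3 seats).
Remainders in descending order: Rivermont 0.926, Oakdale 0.832, Pinehurst 0.678, Stonebridge 0.448, Claybrook 0.116.
The surplus seats go to Rivermont, Oakdale, Pinehurst.

Oakdale 4, Rivermont 12, Pinehurst 13, Claybrook 3, Stonebridge 13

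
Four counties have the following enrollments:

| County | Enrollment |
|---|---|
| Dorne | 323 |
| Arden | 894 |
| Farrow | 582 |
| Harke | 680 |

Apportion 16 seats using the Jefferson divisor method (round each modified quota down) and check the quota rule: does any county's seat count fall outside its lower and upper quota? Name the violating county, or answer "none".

none

Standard quotas: Dorne 2.085, Arden 5.770, Farrow 3.756, Harke 4.389.
Jefferson allocation: Dorne 2, Arden 6, Farrow 4, Harke 4.
Every allocation lies between the lower and upper quota.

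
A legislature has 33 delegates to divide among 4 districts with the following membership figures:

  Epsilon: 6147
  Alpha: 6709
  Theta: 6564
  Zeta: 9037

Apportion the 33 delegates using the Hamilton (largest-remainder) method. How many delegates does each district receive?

Total 28457; standard divisor 28457/33 ≈ 862.333.
Standard quotas: Epsilon 7.1283, Alpha 7.7801, Theta 7.6119, Zeta 10.4797.
Lower quotas: Epsilon 7, Alpha 7, Theta 7, Zeta 10 (sum 31, leaving 2 seats).
Remainders in descending order: Alpha 0.7801, Theta 0.6119, Zeta 0.4797, Epsilon 0.1283.
The surplus seats go to Alpha, Theta.

Epsilon 7, Alpha 8, Theta 8, Zeta 10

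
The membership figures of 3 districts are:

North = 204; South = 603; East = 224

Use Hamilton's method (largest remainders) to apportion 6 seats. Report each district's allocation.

Total 1031; standard divisor 1031/6 ≈ 171.833.
Standard quotas: North 1.187, South 3.509, East 1.304.
Lower quotas: North 1, South 3, East 1 (sum 5, leaving 1 seat).
Remainders in descending order: South 0.509, East 0.304, North 0.187.
The surplus seat goes to South.

North 1; South 4; East 1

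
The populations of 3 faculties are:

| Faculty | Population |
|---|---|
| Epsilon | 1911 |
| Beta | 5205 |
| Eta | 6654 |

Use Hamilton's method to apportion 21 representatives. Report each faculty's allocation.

Epsilon: 3; Beta: 8; Eta: 10

Total 13770; standard divisor 13770/21 ≈ 655.714.
Standard quotas: Epsilon 2.9144, Beta 7.9379, Eta 10.1477.
Lower quotas: Epsilon 2, Beta 7, Eta 10 (sum 19, leaving 2 seats).
Remainders in descending order: Beta 0.9379, Epsilon 0.9144, Eta 0.1477.
Largest remainders: Beta, Epsilon receive the extra seats.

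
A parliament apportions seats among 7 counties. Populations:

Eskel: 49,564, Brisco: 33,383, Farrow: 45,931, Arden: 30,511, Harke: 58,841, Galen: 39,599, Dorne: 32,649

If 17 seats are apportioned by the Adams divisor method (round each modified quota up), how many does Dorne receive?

2

Standard divisor 290478/17 ≈ 17086.941; standard quotas: Eskel 2.901, Brisco 1.954, Farrow 2.688, Arden 1.786, Harke 3.444, Galen 2.318, Dorne 1.911.
Rounding up gives 3, 2, 3, 2, 4, 3, 2 = 19 seats, so the divisor must be adjusted.
With modified divisor 21400: modified quotas Eskel 2.316, Brisco 1.560, Farrow 2.146, Arden 1.426, Harke 2.750, Galen 1.850, Dorne 1.526.
Rounding up: Eskel 3, Brisco 2, Farrow 3, Arden 2, Harke 3, Galen 2, Dorne 2 (total 17).
Dorne receives 2.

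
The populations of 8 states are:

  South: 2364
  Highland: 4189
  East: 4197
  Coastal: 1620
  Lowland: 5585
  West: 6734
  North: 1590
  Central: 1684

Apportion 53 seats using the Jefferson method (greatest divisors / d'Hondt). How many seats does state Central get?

3

Standard divisor 27963/53 ≈ 527.604; standard quotas: South 4.481, Highland 7.940, East 7.955, Coastal 3.070, Lowland 10.586, West 12.763, North 3.014, Central 3.192.
Rounding down gives 4, 7, 7, 3, 10, 12, 3, 3 = 49 seats, so the divisor must be adjusted.
With modified divisor 500: modified quotas South 4.728, Highland 8.378, East 8.394, Coastal 3.240, Lowland 11.170, West 13.468, North 3.180, Central 3.368.
Rounding down: South 4, Highland 8, East 8, Coastal 3, Lowland 11, West 13, North 3, Central 3 (total 53).
Central receives 3.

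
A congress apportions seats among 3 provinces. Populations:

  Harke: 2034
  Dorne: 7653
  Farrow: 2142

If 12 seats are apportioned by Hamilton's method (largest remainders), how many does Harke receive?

Total 11829; standard divisor 11829/12 ≈ 985.75.
Standard quotas: Harke 2.0634, Dorne 7.7636, Farrow 2.1730.
Lower quotas: Harke 2, Dorne 7, Farrow 2 (sum 11, leaving 1 seat).
Remainders in descending order: Dorne 0.7636, Farrow 0.1730, Harke 0.0634.
The surplus seat goes to Dorne.
Harke receives 2.

2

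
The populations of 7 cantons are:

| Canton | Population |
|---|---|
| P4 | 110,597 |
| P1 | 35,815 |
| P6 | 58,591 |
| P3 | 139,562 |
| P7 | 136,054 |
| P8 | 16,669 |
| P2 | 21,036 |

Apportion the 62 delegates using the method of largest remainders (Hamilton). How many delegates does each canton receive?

P4 13, P1 4, P6 7, P3 17, P7 16, P8 2, P2 3

The standard divisor is 518324/62 ≈ 8360.065.
Standard quotas: P4 13.2292, P1 4.2841, P6 7.0084, P3 16.6939, P7 16.2743, P8 1.9939, P2 2.5162.
Lower quotas: P4 13, P1 4, P6 7, P3 16, P7 16, P8 1, P2 2 (sum 59, leaving 3 seats).
Remainders in descending order: P8 0.9939, P3 0.6939, P2 0.5162, P1 0.2841, P7 0.2743, P4 0.2292, P6 0.0084.
The surplus seats go to P8, P3, P2.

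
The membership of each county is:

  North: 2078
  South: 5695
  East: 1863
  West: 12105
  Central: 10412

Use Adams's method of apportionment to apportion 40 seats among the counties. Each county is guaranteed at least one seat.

Standard divisor 32153/40 ≈ 803.825; standard quotas: North 2.585, South 7.085, East 2.318, West 15.059, Central 12.953.
Rounding up gives 3, 8, 3, 16, 13 = 43 seats, so the divisor must be adjusted.
With modified divisor 866: modified quotas North 2.400, South 6.576, East 2.151, West 13.978, Central 12.023.
Rounding up: North 3, South 7, East 3, West 14, Central 13 (total 40).

North 3, South 7, East 3, West 14, Central 13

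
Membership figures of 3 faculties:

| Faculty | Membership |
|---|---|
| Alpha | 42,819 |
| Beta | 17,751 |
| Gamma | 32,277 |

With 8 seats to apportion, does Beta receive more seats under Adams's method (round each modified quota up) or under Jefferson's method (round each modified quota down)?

Adams

Adams: Alpha 3, Beta 2, Gamma 3.
Jefferson: Alpha 4, Beta 1, Gamma 3.
Beta gets 2 under Adams and 1 under Jefferson.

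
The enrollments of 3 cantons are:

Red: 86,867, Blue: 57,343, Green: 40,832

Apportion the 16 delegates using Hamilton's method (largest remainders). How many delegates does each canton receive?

Red 7, Blue 5, Green 4

Total 185042; standard divisor 185042/16 ≈ 11565.125.
Standard quotas: Red 7.5111, Blue 4.9583, Green 3.5306.
Lower quotas: Red 7, Blue 4, Green 3 (sum 14, leaving 2 seats).
Remainders in descending order: Blue 0.9583, Green 0.5306, Red 0.5111.
The surplus seats go to Blue, Green.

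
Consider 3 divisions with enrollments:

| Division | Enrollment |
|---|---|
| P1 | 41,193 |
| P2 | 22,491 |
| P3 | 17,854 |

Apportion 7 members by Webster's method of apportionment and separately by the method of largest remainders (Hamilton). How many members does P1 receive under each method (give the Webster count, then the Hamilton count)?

Webster: P1 3, P2 2, P3 2.
Hamilton: P1 4, P2 2, P3 1.
P1 gets 3 under Webster and 4 under Hamilton.

3 and 4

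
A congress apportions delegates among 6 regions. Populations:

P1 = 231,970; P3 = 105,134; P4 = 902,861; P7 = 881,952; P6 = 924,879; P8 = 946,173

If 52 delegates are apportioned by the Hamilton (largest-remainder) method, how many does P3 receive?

1

Standard divisor: 3992969 ÷ 52 ≈ 76787.865.
Standard quotas: P1 3.0209, P3 1.3691, P4 11.7579, P7 11.4856, P6 12.0446, P8 12.3219.
Lower quotas: P1 3, P3 1, P4 11, P7 11, P6 12, P8 12 (sum 50, leaving 2 seats).
Remainders in descending order: P4 0.7579, P7 0.4856, P3 0.3691, P8 0.3219, P6 0.0446, P1 0.0209.
Largest remainders: P4, P7 receive the extra seats.
P3 receives 1.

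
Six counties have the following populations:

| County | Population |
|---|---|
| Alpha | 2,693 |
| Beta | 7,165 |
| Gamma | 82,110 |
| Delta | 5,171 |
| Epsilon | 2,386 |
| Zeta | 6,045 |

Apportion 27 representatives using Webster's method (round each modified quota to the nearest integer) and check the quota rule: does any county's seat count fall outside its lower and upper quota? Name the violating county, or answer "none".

Gamma

Standard quotas: Alpha 0.689, Beta 1.832, Gamma 21.000, Delta 1.323, Epsilon 0.610, Zeta 1.546.
Webster allocation: Alpha 1, Beta 2, Gamma 20, Delta 1, Epsilon 1, Zeta 2.
Gamma has quota 21.000 (lower 21, upper 21) but receives 20 — outside the quota interval.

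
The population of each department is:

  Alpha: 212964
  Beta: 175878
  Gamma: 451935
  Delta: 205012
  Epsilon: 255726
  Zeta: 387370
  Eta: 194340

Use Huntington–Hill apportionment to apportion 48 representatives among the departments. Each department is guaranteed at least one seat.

With divisor 39332: modified quotas Alpha 5.415, Beta 4.472, Gamma 11.490, Delta 5.212, Epsilon 6.502, Zeta 9.849, Eta 4.941.
Geometric-mean thresholds: Alpha √(5·6)=5.477, Beta √(4·5)=4.472, Gamma √(11·12)=11.489, Delta √(5·6)=5.477, Epsilon √(6·7)=6.481, Zeta √(9·10)=9.487, Eta √(4·5)=4.472.
Each quota rounded against its threshold gives Alpha 5, Beta 4, Gamma 12, Delta 5, Epsilon 7, Zeta 10, Eta 5 (total 48).

Alpha=5, Beta=4, Gamma=12, Delta=5, Epsilon=7, Zeta=10, Eta=5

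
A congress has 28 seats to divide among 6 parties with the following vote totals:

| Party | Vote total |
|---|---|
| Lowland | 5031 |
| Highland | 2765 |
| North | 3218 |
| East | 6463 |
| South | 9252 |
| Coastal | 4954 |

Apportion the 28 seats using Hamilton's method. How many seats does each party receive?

The standard divisor is 31683/28 ≈ 1131.536.
Standard quotas: Lowland 4.4462, Highland 2.4436, North 2.8439, East 5.7117, South 8.1765, Coastal 4.3781.
Lower quotas: Lowland 4, Highland 2, North 2, East 5, South 8, Coastal 4 (sum 25, leaving 3 seats).
Remainders in descending order: North 0.8439, East 0.7117, Lowland 0.4462, Highland 0.4436, Coastal 0.3781, South 0.1765.
Largest remainders: North, East, Lowland receive the extra seats.

Lowland=5, Highland=2, North=3, East=6, South=8, Coastal=4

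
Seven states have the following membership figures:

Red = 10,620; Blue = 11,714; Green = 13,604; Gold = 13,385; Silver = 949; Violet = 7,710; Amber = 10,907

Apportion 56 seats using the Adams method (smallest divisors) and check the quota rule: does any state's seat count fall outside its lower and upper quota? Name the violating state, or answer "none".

none

Standard quotas: Red 8.633, Blue 9.522, Green 11.059, Gold 10.881, Silver 0.771, Violet 6.267, Amber 8.866.
Adams allocation: Red 9, Blue 9, Green 11, Gold 11, Silver 1, Violet 6, Amber 9.
Every allocation lies between the lower and upper quota.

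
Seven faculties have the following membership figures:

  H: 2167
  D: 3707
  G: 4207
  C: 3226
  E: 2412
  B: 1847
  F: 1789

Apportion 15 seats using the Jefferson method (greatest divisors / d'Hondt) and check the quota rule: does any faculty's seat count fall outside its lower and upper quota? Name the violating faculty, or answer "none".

none

Standard quotas: H 1.679, D 2.873, G 3.260, C 2.500, E 1.869, B 1.431, F 1.386.
Jefferson allocation: H 2, D 3, G 3, C 3, E 2, B 1, F 1.
Every allocation lies between the lower and upper quota.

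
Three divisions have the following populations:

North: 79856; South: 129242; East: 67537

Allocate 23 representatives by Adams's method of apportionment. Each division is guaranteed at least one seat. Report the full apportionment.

Standard divisor 276635/23 ≈ 12027.609; standard quotas: North 6.639, South 10.745, East 5.615.
Rounding up gives 7, 11, 6 = 24 seats, so the divisor must be adjusted.
With modified divisor 13100: modified quotas North 6.096, South 9.866, East 5.155.
Rounding up: North 7, South 10, East 6 (total 23).

North 7, South 10, East 6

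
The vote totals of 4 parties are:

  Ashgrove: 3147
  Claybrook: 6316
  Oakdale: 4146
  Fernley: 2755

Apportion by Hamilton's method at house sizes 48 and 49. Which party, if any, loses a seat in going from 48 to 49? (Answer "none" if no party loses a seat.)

At 48 seats: Ashgrove 9, Claybrook 19, Oakdale 12, Fernley 8.
At 49 seats: Ashgrove 10, Claybrook 19, Oakdale 12, Fernley 8.
No party's allocation decreased.

none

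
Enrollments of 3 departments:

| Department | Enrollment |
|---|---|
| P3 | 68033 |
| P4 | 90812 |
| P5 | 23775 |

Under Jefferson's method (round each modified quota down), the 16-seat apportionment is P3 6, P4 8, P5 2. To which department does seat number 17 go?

P4

Priority for the next seat is population ÷ (current seats + 1).
Priorities: P3 9719.000, P4 10090.222, P5 7925.000.
Highest priority: P4.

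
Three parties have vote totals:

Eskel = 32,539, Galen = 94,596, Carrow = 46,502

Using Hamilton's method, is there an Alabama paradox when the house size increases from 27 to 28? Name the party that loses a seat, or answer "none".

At 27 seats: Eskel 5, Galen 15, Carrow 7.
At 28 seats: Eskel 5, Galen 15, Carrow 8.
No party's allocation decreased.

none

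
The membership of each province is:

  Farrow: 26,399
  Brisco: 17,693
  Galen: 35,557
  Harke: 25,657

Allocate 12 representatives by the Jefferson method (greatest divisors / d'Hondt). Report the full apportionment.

Farrow=3; Brisco=2; Galen=4; Harke=3

Standard divisor 105306/12 ≈ 8775.5; standard quotas: Farrow 3.008, Brisco 2.016, Galen 4.052, Harke 2.924.
Rounding down gives 3, 2, 4, 2 = 11 seats, so the divisor must be adjusted.
With modified divisor 7800: modified quotas Farrow 3.384, Brisco 2.268, Galen 4.559, Harke 3.289.
Rounding down: Farrow 3, Brisco 2, Galen 4, Harke 3 (total 12).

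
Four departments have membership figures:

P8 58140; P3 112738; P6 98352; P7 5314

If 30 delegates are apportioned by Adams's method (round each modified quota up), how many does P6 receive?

Standard divisor 274544/30 ≈ 9151.467; standard quotas: P8 6.353, P3 12.319, P6 10.747, P7 0.581.
Rounding up gives 7, 13, 11, 1 = 32 seats, so the divisor must be adjusted.
With modified divisor 9800: modified quotas P8 5.933, P3 11.504, P6 10.036, P7 0.542.
Rounding up: P8 6, P3 12, P6 11, P7 1 (total 30).
P6 receives 11.

11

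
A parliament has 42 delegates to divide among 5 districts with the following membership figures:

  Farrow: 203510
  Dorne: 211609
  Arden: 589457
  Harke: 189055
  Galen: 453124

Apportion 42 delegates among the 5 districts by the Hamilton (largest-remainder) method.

Total 1646755; standard divisor 1646755/42 ≈ 39208.452.
Standard quotas: Farrow 5.1905, Dorne 5.3970, Arden 15.0339, Harke 4.8218, Galen 11.5568.
Lower quotas: Farrow 5, Dorne 5, Arden 15, Harke 4, Galen 11 (sum 40, leaving 2 seats).
Remainders in descending order: Harke 0.8218, Galen 0.5568, Dorne 0.3970, Farrow 0.1905, Arden 0.0339.
The surplus seats go to Harke, Galen.

Farrow=5, Dorne=5, Arden=15, Harke=5, Galen=12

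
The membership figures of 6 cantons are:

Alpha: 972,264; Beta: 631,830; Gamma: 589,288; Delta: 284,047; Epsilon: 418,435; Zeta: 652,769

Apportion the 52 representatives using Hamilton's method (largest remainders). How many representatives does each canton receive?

Alpha=14; Beta=9; Gamma=9; Delta=4; Epsilon=6; Zeta=10

Standard divisor: 3548633 ÷ 52 ≈ 68242.942.
Standard quotas: Alpha 14.2471, Beta 9.2585, Gamma 8.6351, Delta 4.1623, Epsilon 6.1315, Zeta 9.5654.
Lower quotas: Alpha 14, Beta 9, Gamma 8, Delta 4, Epsilon 6, Zeta 9 (sum 50, leaving 2 seats).
Remainders in descending order: Gamma 0.6351, Zeta 0.5654, Beta 0.2585, Alpha 0.2471, Delta 0.1623, Epsilon 0.1315.
Largest remainders: Gamma, Zeta receive the extra seats.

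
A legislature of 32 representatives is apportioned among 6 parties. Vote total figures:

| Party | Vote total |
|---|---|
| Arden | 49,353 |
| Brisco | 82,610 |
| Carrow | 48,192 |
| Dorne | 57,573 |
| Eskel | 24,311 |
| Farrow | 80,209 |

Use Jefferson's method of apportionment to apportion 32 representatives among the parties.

Standard divisor 342248/32 ≈ 10695.25; standard quotas: Arden 4.614, Brisco 7.724, Carrow 4.506, Dorne 5.383, Eskel 2.273, Farrow 7.499.
Rounding down gives 4, 7, 4, 5, 2, 7 = 29 seats, so the divisor must be adjusted.
With modified divisor 9800: modified quotas Arden 5.036, Brisco 8.430, Carrow 4.918, Dorne 5.875, Eskel 2.481, Farrow 8.185.
Rounding down: Arden 5, Brisco 8, Carrow 4, Dorne 5, Eskel 2, Farrow 8 (total 32).

Arden: 5, Brisco: 8, Carrow: 4, Dorne: 5, Eskel: 2, Farrow: 8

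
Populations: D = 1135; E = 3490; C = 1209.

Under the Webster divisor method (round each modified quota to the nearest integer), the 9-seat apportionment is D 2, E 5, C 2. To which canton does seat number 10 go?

E

Priority for the next seat is population ÷ (current seats + 0.5).
Priorities: D 454.000, E 634.545, C 483.600.
Highest priority: E.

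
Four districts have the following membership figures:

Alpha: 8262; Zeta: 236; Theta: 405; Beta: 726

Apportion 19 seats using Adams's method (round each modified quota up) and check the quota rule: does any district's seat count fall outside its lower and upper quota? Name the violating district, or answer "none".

Alpha

Standard quotas: Alpha 16.303, Zeta 0.466, Theta 0.799, Beta 1.433.
Adams allocation: Alpha 15, Zeta 1, Theta 1, Beta 2.
Alpha has quota 16.303 (lower 16, upper 17) but receives 15 — outside the quota interval.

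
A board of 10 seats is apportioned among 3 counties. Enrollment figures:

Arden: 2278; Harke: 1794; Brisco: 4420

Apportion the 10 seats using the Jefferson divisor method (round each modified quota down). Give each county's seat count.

Arden=3, Harke=2, Brisco=5

Standard divisor 8492/10 ≈ 849.2; standard quotas: Arden 2.683, Harke 2.113, Brisco 5.205.
Rounding down gives 2, 2, 5 = 9 seats, so the divisor must be adjusted.
With modified divisor 750: modified quotas Arden 3.037, Harke 2.392, Brisco 5.893.
Rounding down: Arden 3, Harke 2, Brisco 5 (total 10).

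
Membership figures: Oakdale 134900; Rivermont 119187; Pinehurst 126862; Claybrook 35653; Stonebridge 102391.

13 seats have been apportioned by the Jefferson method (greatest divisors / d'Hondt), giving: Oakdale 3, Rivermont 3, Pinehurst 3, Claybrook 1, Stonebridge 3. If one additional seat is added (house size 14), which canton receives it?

Oakdale

Priority for the next seat is population ÷ (current seats + 1).
Priorities: Oakdale 33725.000, Rivermont 29796.750, Pinehurst 31715.500, Claybrook 17826.500, Stonebridge 25597.750.
Highest priority: Oakdale.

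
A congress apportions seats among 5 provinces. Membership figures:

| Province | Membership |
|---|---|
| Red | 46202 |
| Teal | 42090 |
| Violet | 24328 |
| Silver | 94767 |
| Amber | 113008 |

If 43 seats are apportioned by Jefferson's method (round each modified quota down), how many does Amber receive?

Standard divisor 320395/43 ≈ 7451.047; standard quotas: Red 6.201, Teal 5.649, Violet 3.265, Silver 12.719, Amber 15.167.
Rounding down gives 6, 5, 3, 12, 15 = 41 seats, so the divisor must be adjusted.
With modified divisor 7040: modified quotas Red 6.563, Teal 5.979, Violet 3.456, Silver 13.461, Amber 16.052.
Rounding down: Red 6, Teal 5, Violet 3, Silver 13, Amber 16 (total 43).
Amber receives 16.

16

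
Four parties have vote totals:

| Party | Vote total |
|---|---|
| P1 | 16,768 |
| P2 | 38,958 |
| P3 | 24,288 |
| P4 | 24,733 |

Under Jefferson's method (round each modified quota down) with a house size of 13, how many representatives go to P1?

2

Standard divisor 104747/13 ≈ 8057.462; standard quotas: P1 2.081, P2 4.835, P3 3.014, P4 3.070.
Rounding down gives 2, 4, 3, 3 = 12 seats, so the divisor must be adjusted.
With modified divisor 7100: modified quotas P1 2.362, P2 5.487, P3 3.421, P4 3.484.
Rounding down: P1 2, P2 5, P3 3, P4 3 (total 13).
P1 receives 2.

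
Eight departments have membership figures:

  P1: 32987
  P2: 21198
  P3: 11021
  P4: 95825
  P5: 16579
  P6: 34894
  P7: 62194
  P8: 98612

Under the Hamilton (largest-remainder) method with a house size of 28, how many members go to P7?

Standard divisor: 373310 ÷ 28 ≈ 13332.5.
Standard quotas: P1 2.4742, P2 1.5899, P3 0.8266, P4 7.1873, P5 1.2435, P6 2.6172, P7 4.6648, P8 7.3964.
Lower quotas: P1 2, P2 1, P3 0, P4 7, P5 1, P6 2, P7 4, P8 7 (sum 24, leaving 4 seats).
Remainders in descending order: P3 0.8266, P7 0.6648, P6 0.6172, P2 0.5899, P1 0.4742, P8 0.3964, P5 0.2435, P4 0.1873.
Largest remainders: P3, P7, P6, P2 receive the extra seats.
P7 receives 5.

5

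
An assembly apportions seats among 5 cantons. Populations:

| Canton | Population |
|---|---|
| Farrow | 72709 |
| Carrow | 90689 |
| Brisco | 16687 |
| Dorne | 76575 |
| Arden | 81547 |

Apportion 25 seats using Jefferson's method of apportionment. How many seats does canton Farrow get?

Standard divisor 338207/25 ≈ 13528.28; standard quotas: Farrow 5.375, Carrow 6.704, Brisco 1.233, Dorne 5.660, Arden 6.028.
Rounding down gives 5, 6, 1, 5, 6 = 23 seats, so the divisor must be adjusted.
With modified divisor 12400: modified quotas Farrow 5.864, Carrow 7.314, Brisco 1.346, Dorne 6.175, Arden 6.576.
Rounding down: Farrow 5, Carrow 7, Brisco 1, Dorne 6, Arden 6 (total 25).
Farrow receives 5.

5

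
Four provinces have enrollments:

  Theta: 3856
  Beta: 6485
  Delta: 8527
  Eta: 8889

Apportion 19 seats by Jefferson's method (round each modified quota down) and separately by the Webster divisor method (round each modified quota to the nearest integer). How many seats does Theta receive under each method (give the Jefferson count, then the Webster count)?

Jefferson: Theta 2, Beta 5, Delta 6, Eta 6.
Webster: Theta 3, Beta 4, Delta 6, Eta 6.
Theta gets 2 under Jefferson and 3 under Webster.

2 and 3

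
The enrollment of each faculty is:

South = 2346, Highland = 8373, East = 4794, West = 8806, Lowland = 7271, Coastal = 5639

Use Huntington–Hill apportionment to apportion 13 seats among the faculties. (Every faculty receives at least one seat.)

South: 1; Highland: 3; East: 2; West: 3; Lowland: 2; Coastal: 2

With divisor 3179: modified quotas South 0.738, Highland 2.634, East 1.508, West 2.770, Lowland 2.287, Coastal 1.774.
Geometric-mean thresholds: South (min 1), Highland √(2·3)=2.449, East √(1·2)=1.414, West √(2·3)=2.449, Lowland √(2·3)=2.449, Coastal √(1·2)=1.414.
Each quota rounded against its threshold gives South 1, Highland 3, East 2, West 3, Lowland 2, Coastal 2 (total 13).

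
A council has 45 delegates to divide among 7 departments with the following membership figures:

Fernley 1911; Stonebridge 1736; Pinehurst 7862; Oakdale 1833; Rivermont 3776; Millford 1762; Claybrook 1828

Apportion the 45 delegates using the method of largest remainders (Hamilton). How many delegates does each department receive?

Total 20708; standard divisor 20708/45 ≈ 460.178.
Standard quotas: Fernley 4.1527, Stonebridge 3.7725, Pinehurst 17.0847, Oakdale 3.9832, Rivermont 8.2055, Millford 3.8290, Claybrook 3.9724.
Lower quotas: Fernley 4, Stonebridge 3, Pinehurst 17, Oakdale 3, Rivermont 8, Millford 3, Claybrook 3 (sum 41, leaving 4 seats).
Remainders in descending order: Oakdale 0.9832, Claybrook 0.9724, Millford 0.8290, Stonebridge 0.7725, Rivermont 0.2055, Fernley 0.1527, Pinehurst 0.0847.
The surplus seats go to Oakdale, Claybrook, Millford, Stonebridge.

Fernley 4; Stonebridge 4; Pinehurst 17; Oakdale 4; Rivermont 8; Millford 4; Claybrook 4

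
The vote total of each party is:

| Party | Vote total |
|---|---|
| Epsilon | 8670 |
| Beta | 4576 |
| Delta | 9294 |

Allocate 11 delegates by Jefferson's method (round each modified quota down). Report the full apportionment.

Epsilon 4; Beta 2; Delta 5

Standard divisor 22540/11 ≈ 2049.091; standard quotas: Epsilon 4.231, Beta 2.233, Delta 4.536.
Rounding down gives 4, 2, 4 = 10 seats, so the divisor must be adjusted.
With modified divisor 1800: modified quotas Epsilon 4.817, Beta 2.542, Delta 5.163.
Rounding down: Epsilon 4, Beta 2, Delta 5 (total 11).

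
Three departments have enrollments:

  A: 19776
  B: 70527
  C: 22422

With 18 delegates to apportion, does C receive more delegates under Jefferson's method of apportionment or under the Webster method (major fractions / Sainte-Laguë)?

Webster

Jefferson: A 3, B 12, C 3.
Webster: A 3, B 11, C 4.
C gets 3 under Jefferson and 4 under Webster.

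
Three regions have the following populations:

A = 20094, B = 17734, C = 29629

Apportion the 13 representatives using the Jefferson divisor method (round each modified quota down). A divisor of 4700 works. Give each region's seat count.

With modified divisor 4700: modified quotas A 4.275, B 3.773, C 6.304.
Rounding down: A 4, B 3, C 6 (total 13).

A: 4, B: 3, C: 6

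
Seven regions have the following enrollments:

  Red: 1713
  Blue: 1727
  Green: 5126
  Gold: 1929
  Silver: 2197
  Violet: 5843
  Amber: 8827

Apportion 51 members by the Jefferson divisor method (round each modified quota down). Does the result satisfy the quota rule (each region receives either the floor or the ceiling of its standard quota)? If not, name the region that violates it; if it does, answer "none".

Standard quotas: Red 3.193, Blue 3.219, Green 9.554, Gold 3.595, Silver 4.095, Violet 10.891, Amber 16.453.
Jefferson allocation: Red 3, Blue 3, Green 10, Gold 3, Silver 4, Violet 11, Amber 17.
Every allocation lies between the lower and upper quota.

none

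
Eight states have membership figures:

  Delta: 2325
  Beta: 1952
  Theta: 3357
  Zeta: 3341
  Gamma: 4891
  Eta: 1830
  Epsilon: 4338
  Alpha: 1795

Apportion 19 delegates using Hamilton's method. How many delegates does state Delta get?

2

Standard divisor: 23829 ÷ 19 ≈ 1254.158.
Standard quotas: Delta 1.854, Beta 1.556, Theta 2.677, Zeta 2.664, Gamma 3.900, Eta 1.459, Epsilon 3.459, Alpha 1.431.
Lower quotas: Delta 1, Beta 1, Theta 2, Zeta 2, Gamma 3, Eta 1, Epsilon 3, Alpha 1 (sum 14, leaving 5 seats).
Remainders in descending order: Gamma 0.900, Delta 0.854, Theta 0.677, Zeta 0.664, Beta 0.556, Eta 0.459, Epsilon 0.459, Alpha 0.431.
Largest remainders: Gamma, Delta, Theta, Zeta, Beta receive the extra seats.
Delta receives 2.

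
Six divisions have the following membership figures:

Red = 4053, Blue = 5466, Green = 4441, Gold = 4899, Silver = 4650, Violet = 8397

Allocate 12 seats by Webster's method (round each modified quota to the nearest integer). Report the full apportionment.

Red 1; Blue 2; Green 2; Gold 2; Silver 2; Violet 3

Standard divisor 31906/12 ≈ 2658.833; standard quotas: Red 1.524, Blue 2.056, Green 1.670, Gold 1.843, Silver 1.749, Violet 3.158.
Rounding to the nearest integer gives 2, 2, 2, 2, 2, 3 = 13 seats, so the divisor must be adjusted.
With modified divisor 2800: modified quotas Red 1.448, Blue 1.952, Green 1.586, Gold 1.750, Silver 1.661, Violet 2.999.
Rounding to the nearest integer: Red 1, Blue 2, Green 2, Gold 2, Silver 2, Violet 3 (total 12).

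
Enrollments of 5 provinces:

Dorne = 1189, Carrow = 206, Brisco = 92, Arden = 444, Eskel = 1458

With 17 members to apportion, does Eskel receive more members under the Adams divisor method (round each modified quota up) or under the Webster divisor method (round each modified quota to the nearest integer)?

Adams: Dorne 6, Carrow 1, Brisco 1, Arden 2, Eskel 7.
Webster: Dorne 6, Carrow 1, Brisco 0, Arden 2, Eskel 8.
Eskel gets 7 under Adams and 8 under Webster.

Webster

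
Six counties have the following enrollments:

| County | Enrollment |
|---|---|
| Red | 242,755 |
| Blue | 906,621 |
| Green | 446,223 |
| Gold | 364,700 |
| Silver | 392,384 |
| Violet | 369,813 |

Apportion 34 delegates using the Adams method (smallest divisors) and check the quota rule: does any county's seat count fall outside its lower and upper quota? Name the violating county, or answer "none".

Standard quotas: Red 3.032, Blue 11.322, Green 5.573, Gold 4.555, Silver 4.900, Violet 4.618.
Adams allocation: Red 3, Blue 11, Green 5, Gold 5, Silver 5, Violet 5.
Every allocation lies between the lower and upper quota.

none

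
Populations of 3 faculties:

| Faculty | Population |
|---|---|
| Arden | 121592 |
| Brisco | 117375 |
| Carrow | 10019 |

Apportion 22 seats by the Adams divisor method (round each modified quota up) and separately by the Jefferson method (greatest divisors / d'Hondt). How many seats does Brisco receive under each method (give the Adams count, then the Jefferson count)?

10 and 11

Adams: Arden 11, Brisco 10, Carrow 1.
Jefferson: Arden 11, Brisco 11, Carrow 0.
Brisco gets 10 under Adams and 11 under Jefferson.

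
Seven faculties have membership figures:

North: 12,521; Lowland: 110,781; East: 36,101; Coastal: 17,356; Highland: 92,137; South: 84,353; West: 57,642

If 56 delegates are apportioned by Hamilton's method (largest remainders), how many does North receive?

2

Total 410891; standard divisor 410891/56 ≈ 7337.339.
Standard quotas: North 1.7065, Lowland 15.0983, East 4.9202, Coastal 2.3654, Highland 12.5573, South 11.4964, West 7.8560.
Lower quotas: North 1, Lowland 15, East 4, Coastal 2, Highland 12, South 11, West 7 (sum 52, leaving 4 seats).
Remainders in descending order: East 0.9202, West 0.8560, North 0.7065, Highland 0.5573, South 0.4964, Coastal 0.3654, Lowland 0.0983.
The surplus seats go to East, West, North, Highland.
North receives 2.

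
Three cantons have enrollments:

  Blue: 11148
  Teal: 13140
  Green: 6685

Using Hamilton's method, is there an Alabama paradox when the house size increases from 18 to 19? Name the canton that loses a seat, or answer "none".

none

At 18 seats: Blue 6, Teal 8, Green 4.
At 19 seats: Blue 7, Teal 8, Green 4.
No canton's allocation decreased.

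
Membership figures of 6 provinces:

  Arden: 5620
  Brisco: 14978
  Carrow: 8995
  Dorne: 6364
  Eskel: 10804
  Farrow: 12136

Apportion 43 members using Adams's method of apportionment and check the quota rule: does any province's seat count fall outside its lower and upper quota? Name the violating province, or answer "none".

Standard quotas: Arden 4.103, Brisco 10.935, Carrow 6.567, Dorne 4.646, Eskel 7.888, Farrow 8.860.
Adams allocation: Arden 4, Brisco 10, Carrow 7, Dorne 5, Eskel 8, Farrow 9.
Every allocation lies between the lower and upper quota.

none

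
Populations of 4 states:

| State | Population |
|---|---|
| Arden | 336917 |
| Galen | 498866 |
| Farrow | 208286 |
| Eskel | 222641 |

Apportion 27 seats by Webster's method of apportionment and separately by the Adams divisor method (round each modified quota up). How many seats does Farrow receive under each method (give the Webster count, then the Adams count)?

Webster: Arden 7, Galen 11, Farrow 4, Eskel 5.
Adams: Arden 7, Galen 10, Farrow 5, Eskel 5.
Farrow gets 4 under Webster and 5 under Adams.

4 and 5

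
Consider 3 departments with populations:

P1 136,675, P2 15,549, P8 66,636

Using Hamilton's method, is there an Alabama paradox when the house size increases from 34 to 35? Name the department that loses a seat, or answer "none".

At 34 seats: P1 21, P2 3, P8 10.
At 35 seats: P1 22, P2 2, P8 11.
P2 drops from 3 to 2.

P2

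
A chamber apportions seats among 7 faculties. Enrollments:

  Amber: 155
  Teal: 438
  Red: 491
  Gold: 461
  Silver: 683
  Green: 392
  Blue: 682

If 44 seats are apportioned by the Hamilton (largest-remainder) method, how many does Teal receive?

6

The standard divisor is 3302/44 ≈ 75.045.
Standard quotas: Amber 2.065, Teal 5.836, Red 6.543, Gold 6.143, Silver 9.101, Green 5.224, Blue 9.088.
Lower quotas: Amber 2, Teal 5, Red 6, Gold 6, Silver 9, Green 5, Blue 9 (sum 42, leaving 2 seats).
Remainders in descending order: Teal 0.836, Red 0.543, Green 0.224, Gold 0.143, Silver 0.101, Blue 0.088, Amber 0.065.
Largest remainders: Teal, Red receive the extra seats.
Teal receives 6.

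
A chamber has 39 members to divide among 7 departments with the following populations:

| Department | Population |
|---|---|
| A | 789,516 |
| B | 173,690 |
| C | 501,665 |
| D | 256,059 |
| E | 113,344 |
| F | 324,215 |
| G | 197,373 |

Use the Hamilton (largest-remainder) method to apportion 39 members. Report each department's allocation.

Standard divisor: 2355862 ÷ 39 ≈ 60406.718.
Standard quotas: A 13.0700, B 2.8753, C 8.3048, D 4.2389, E 1.8763, F 5.3672, G 3.2674.
Lower quotas: A 13, B 2, C 8, D 4, E 1, F 5, G 3 (sum 36, leaving 3 seats).
Remainders in descending order: E 0.8763, B 0.8753, F 0.3672, C 0.3048, G 0.2674, D 0.2389, A 0.0700.
The surplus seats go to E, B, F.

A 13, B 3, C 8, D 4, E 2, F 6, G 3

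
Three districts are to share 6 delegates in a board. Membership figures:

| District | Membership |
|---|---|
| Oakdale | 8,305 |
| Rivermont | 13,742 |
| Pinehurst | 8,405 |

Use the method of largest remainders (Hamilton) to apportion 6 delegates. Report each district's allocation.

Oakdale: 1, Rivermont: 3, Pinehurst: 2

The standard divisor is 30452/6 ≈ 5075.333.
Standard quotas: Oakdale 1.6363, Rivermont 2.7076, Pinehurst 1.6560.
Lower quotas: Oakdale 1, Rivermont 2, Pinehurst 1 (sum 4, leaving 2 seats).
Remainders in descending order: Rivermont 0.7076, Pinehurst 0.6560, Oakdale 0.6363.
Largest remainders: Rivermont, Pinehurst receive the extra seats.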